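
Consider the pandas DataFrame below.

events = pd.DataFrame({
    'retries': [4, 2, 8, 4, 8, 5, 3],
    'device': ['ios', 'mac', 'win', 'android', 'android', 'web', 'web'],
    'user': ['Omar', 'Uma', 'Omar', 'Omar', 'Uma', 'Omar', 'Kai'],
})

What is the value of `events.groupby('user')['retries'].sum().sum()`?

group by user, sum of retries:
user
Kai      3
Omar    21
Uma     10
Name: retries, dtype: int64
Reading off the sum of the resulting series, we get 34.

34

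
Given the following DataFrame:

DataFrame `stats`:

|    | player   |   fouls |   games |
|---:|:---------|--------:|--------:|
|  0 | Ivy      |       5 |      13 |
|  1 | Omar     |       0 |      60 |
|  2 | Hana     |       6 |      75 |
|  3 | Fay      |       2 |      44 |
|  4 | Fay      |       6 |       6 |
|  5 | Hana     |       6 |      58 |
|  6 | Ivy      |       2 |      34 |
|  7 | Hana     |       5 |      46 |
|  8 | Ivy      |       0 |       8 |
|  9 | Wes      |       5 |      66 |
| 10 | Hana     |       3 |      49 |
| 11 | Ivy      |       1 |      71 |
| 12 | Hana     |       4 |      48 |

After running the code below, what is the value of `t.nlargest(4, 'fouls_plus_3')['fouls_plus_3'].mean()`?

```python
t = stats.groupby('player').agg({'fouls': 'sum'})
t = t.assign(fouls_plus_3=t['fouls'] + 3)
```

group by player, sum of fouls:
        fouls
player       
Fay         8
Hana       24
Ivy         8
Omar        0
Wes         5
add column fouls_plus_3 = t['fouls'] + 3:
        fouls  fouls_plus_3
player                     
Fay         8            11
Hana       24            27
Ivy         8            11
Omar        0             3
Wes         5             8
take 4 rows with largest fouls_plus_3:
        fouls  fouls_plus_3
player                     
Hana       24            27
Fay         8            11
Ivy         8            11
Wes         5             8

14.25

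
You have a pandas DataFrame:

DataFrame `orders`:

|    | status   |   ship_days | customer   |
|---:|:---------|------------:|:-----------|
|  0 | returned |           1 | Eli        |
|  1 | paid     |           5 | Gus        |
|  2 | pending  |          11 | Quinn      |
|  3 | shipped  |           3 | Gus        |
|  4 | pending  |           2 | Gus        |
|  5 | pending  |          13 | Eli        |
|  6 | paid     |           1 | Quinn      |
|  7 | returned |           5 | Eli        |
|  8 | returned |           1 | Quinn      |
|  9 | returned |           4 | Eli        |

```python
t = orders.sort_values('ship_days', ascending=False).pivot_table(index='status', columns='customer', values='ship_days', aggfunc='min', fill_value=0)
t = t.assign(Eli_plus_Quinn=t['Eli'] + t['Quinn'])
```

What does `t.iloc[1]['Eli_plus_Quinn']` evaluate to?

sort by ship_days descending:
     status  ship_days customer
5   pending         13      Eli
2   pending         11    Quinn
1      paid          5      Gus
7  returned          5      Eli
9  returned          4      Eli
3   shipped          3      Gus
4   pending          2      Gus
0  returned          1      Eli
6      paid          1    Quinn
8  returned          1    Quinn
pivot: rows=status, cols=customer, min(ship_days):
customer  Eli  Gus  Quinn
status                   
paid        0    5      1
pending    13    2     11
returned    1    0      1
shipped     0    3      0
add column Eli_plus_Quinn = t['Eli'] + t['Quinn']:
customer  Eli  Gus  Quinn  Eli_plus_Quinn
status                                   
paid        0    5      1               1
pending    13    2     11              24
returned    1    0      1               2
shipped     0    3      0               0
value at position 1, column 'Eli_plus_Quinn' → 24

24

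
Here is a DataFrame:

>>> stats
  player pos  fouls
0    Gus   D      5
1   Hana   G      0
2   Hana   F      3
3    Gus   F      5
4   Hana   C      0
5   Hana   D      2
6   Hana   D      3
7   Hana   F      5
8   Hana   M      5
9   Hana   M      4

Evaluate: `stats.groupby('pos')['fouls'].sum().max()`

13

group by pos, sum of fouls:
pos
C     0
D    10
F    13
G     0
M     9
Name: fouls, dtype: int64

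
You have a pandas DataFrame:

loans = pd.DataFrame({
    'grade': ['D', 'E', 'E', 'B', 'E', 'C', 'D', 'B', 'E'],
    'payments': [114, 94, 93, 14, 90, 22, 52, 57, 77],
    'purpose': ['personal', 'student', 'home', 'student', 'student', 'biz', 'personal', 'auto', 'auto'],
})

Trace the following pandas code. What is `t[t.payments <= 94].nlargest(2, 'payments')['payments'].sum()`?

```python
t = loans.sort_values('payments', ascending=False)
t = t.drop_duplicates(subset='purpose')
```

187

sort by payments descending:
  grade  payments   purpose
0     D       114  personal
1     E        94   student
2     E        93      home
4     E        90   student
8     E        77      auto
7     B        57      auto
6     D        52  personal
5     C        22       biz
3     B        14   student
drop duplicate purpose (keep=first):
  grade  payments   purpose
0     D       114  personal
1     E        94   student
2     E        93      home
8     E        77      auto
5     C        22       biz
filter rows where payments <= 94:
  grade  payments  purpose
1     E        94  student
2     E        93     home
8     E        77     auto
5     C        22      biz
take 2 rows with largest payments:
  grade  payments  purpose
1     E        94  student
2     E        93     home
Then the sum of column 'payments': 187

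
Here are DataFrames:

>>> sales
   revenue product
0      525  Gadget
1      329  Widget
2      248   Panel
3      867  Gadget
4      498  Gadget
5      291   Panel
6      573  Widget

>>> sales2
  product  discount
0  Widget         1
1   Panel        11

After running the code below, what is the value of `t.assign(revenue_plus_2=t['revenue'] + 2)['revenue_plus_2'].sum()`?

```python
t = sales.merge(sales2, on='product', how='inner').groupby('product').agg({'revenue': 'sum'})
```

1445

merge on 'product' (how='inner') → 4 rows:
   revenue product  discount
0      329  Widget         1
1      248   Panel        11
2      291   Panel        11
3      573  Widget         1
group by product, sum of revenue:
         revenue
product         
Panel        539
Widget       902
add column revenue_plus_2 = t['revenue'] + 2:
         revenue  revenue_plus_2
product                         
Panel        539             541
Widget       902             904
Then the sum of column 'revenue_plus_2': 1445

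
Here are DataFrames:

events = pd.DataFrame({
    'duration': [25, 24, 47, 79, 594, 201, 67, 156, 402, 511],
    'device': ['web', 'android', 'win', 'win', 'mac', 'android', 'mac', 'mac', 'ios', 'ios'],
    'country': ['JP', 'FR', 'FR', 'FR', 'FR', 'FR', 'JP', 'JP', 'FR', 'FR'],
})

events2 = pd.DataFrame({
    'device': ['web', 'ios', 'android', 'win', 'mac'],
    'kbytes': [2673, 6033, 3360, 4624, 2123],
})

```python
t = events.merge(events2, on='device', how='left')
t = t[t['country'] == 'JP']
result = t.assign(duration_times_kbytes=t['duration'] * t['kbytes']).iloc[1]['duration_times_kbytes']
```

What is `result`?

142241

merge on 'device' (how='left') → 10 rows:
   duration   device country  kbytes
0        25      web      JP    2673
1        24  android      FR    3360
2        47      win      FR    4624
3        79      win      FR    4624
4       594      mac      FR    2123
5       201  android      FR    3360
6        67      mac      JP    2123
7       156      mac      JP    2123
8       402      ios      FR    6033
9       511      ios      FR    6033
filter rows where country == 'JP':
   duration device country  kbytes
0        25    web      JP    2673
6        67    mac      JP    2123
7       156    mac      JP    2123
add column duration_times_kbytes = t['duration'] * t['kbytes']:
   duration device country  kbytes  duration_times_kbytes
0        25    web      JP    2673                  66825
6        67    mac      JP    2123                 142241
7       156    mac      JP    2123                 331188
Finally, value at position 1, column 'duration_times_kbytes' = 142241.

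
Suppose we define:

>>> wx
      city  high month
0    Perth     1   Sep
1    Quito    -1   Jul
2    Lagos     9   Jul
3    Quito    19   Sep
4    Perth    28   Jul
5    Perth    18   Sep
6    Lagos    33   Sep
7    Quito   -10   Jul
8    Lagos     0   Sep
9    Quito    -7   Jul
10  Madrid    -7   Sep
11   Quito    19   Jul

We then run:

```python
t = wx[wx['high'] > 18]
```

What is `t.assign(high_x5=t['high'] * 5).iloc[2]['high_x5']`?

filter rows where high > 18:
     city  high month
3   Quito    19   Sep
4   Perth    28   Jul
6   Lagos    33   Sep
11  Quito    19   Jul
add column high_x5 = t['high'] * 5:
     city  high month  high_x5
3   Quito    19   Sep       95
4   Perth    28   Jul      140
6   Lagos    33   Sep      165
11  Quito    19   Jul       95

165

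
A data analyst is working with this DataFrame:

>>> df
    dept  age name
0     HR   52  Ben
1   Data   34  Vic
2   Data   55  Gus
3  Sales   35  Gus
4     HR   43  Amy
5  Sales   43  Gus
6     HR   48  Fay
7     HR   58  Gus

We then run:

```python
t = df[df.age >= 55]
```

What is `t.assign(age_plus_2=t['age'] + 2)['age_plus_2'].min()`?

filter rows where age >= 55:
   dept  age name
2  Data   55  Gus
7    HR   58  Gus
add column age_plus_2 = t['age'] + 2:
   dept  age name  age_plus_2
2  Data   55  Gus          57
7    HR   58  Gus          60
Hence 57.

57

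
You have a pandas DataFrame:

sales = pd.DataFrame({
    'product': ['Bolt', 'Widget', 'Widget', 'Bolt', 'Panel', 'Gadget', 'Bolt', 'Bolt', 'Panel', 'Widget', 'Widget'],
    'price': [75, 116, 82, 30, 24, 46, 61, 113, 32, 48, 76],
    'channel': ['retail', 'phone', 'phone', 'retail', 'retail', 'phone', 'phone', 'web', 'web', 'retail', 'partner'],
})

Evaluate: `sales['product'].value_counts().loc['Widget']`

value_counts of product:
product
Bolt      4
Widget    4
Panel     2
Gadget    1
Name: count, dtype: int64
Then the value at index 'Widget': 4

4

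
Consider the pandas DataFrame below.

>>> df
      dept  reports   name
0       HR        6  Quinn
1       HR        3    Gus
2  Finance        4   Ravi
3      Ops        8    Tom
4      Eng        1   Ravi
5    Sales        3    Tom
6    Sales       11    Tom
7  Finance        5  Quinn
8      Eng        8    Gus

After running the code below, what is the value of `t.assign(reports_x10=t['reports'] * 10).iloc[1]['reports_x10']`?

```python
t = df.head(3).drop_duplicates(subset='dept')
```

take first 3 rows:
      dept  reports   name
0       HR        6  Quinn
1       HR        3    Gus
2  Finance        4   Ravi
drop duplicate dept (keep=first):
      dept  reports   name
0       HR        6  Quinn
2  Finance        4   Ravi
add column reports_x10 = t['reports'] * 10:
      dept  reports   name  reports_x10
0       HR        6  Quinn           60
2  Finance        4   Ravi           40
Finally, value at position 1, column 'reports_x10' = 40.

40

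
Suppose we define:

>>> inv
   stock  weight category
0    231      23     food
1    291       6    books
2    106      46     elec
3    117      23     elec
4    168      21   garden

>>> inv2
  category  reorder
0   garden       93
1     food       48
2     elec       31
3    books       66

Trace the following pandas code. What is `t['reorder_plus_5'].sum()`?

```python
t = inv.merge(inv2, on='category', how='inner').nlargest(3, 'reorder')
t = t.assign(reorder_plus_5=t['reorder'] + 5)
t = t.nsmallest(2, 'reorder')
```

merge on 'category' (how='inner') → 5 rows:
   stock  weight category  reorder
0    231      23     food       48
1    291       6    books       66
2    106      46     elec       31
3    117      23     elec       31
4    168      21   garden       93
take 3 rows with largest reorder:
   stock  weight category  reorder
4    168      21   garden       93
1    291       6    books       66
0    231      23     food       48
add column reorder_plus_5 = t['reorder'] + 5:
   stock  weight category  reorder  reorder_plus_5
4    168      21   garden       93              98
1    291       6    books       66              71
0    231      23     food       48              53
take 2 rows with smallest reorder:
   stock  weight category  reorder  reorder_plus_5
0    231      23     food       48              53
1    291       6    books       66              71

124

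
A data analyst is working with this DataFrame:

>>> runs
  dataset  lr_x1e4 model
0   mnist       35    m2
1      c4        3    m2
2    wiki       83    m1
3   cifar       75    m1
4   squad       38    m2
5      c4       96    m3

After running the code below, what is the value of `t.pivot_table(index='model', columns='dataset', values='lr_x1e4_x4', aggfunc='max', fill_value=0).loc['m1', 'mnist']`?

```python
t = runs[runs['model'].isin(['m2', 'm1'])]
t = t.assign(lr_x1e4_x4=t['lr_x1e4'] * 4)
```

0

filter rows where model in ['m2', 'm1']:
  dataset  lr_x1e4 model
0   mnist       35    m2
1      c4        3    m2
2    wiki       83    m1
3   cifar       75    m1
4   squad       38    m2
add column lr_x1e4_x4 = t['lr_x1e4'] * 4:
  dataset  lr_x1e4 model  lr_x1e4_x4
0   mnist       35    m2         140
1      c4        3    m2          12
2    wiki       83    m1         332
3   cifar       75    m1         300
4   squad       38    m2         152
pivot: rows=model, cols=dataset, max(lr_x1e4_x4):
dataset  c4  cifar  mnist  squad  wiki
model                                 
m1        0    300      0      0   332
m2       12      0    140    152     0
The value at row 'm1', column 'mnist' is 0.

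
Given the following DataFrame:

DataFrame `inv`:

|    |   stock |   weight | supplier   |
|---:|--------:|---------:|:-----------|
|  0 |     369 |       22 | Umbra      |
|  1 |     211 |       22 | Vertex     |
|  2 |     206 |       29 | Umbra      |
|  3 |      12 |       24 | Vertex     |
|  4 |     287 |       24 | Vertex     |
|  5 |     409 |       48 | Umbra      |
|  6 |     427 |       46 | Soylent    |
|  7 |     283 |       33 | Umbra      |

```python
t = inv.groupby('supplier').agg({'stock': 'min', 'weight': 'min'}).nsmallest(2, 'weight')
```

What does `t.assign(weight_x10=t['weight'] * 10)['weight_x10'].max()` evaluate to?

group by supplier: min(stock), min(weight):
          stock  weight
supplier               
Soylent     427      46
Umbra       206      22
Vertex       12      22
take 2 rows with smallest weight:
          stock  weight
supplier               
Umbra       206      22
Vertex       12      22
add column weight_x10 = t['weight'] * 10:
          stock  weight  weight_x10
supplier                           
Umbra       206      22         220
Vertex       12      22         220
Then the max of column 'weight_x10': 220

220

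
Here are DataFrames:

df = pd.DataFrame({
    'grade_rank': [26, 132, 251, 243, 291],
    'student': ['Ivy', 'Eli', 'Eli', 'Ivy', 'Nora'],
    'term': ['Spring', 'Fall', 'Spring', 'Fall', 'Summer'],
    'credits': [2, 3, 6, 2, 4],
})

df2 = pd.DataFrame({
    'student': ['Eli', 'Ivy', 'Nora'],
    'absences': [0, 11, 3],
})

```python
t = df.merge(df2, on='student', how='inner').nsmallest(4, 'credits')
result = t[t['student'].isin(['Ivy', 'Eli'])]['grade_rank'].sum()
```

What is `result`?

401

merge on 'student' (how='inner') → 5 rows:
   grade_rank student    term  credits  absences
0          26     Ivy  Spring        2        11
1         132     Eli    Fall        3         0
2         251     Eli  Spring        6         0
3         243     Ivy    Fall        2        11
4         291    Nora  Summer        4         3
take 4 rows with smallest credits:
   grade_rank student    term  credits  absences
0          26     Ivy  Spring        2        11
3         243     Ivy    Fall        2        11
1         132     Eli    Fall        3         0
4         291    Nora  Summer        4         3
filter rows where student in ['Ivy', 'Eli']:
   grade_rank student    term  credits  absences
0          26     Ivy  Spring        2        11
3         243     Ivy    Fall        2        11
1         132     Eli    Fall        3         0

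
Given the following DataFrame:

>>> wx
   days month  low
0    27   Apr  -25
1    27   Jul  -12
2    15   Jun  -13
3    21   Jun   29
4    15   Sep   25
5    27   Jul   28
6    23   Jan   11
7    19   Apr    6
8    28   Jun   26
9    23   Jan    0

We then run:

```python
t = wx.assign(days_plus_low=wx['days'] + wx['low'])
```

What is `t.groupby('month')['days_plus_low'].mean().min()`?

add column days_plus_low = wx['days'] + wx['low']:
   days month  low  days_plus_low
0    27   Apr  -25              2
1    27   Jul  -12             15
2    15   Jun  -13              2
3    21   Jun   29             50
4    15   Sep   25             40
5    27   Jul   28             55
6    23   Jan   11             34
7    19   Apr    6             25
8    28   Jun   26             54
9    23   Jan    0             23
group by month, mean of days_plus_low:
month
Apr    13.500000
Jan    28.500000
Jul    35.000000
Jun    35.333333
Sep    40.000000
Name: days_plus_low, dtype: float64
So min() = 13.5.

13.5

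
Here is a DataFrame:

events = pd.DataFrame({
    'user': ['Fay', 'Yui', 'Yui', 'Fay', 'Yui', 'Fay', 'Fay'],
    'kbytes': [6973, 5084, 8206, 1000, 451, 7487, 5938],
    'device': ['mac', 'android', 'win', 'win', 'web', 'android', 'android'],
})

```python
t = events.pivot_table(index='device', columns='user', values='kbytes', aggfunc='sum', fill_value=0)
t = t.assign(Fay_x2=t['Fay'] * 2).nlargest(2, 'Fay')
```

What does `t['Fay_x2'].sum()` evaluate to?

40796

pivot: rows=device, cols=user, sum(kbytes):
user       Fay   Yui
device              
android  13425  5084
mac       6973     0
web          0   451
win       1000  8206
add column Fay_x2 = t['Fay'] * 2:
user       Fay   Yui  Fay_x2
device                      
android  13425  5084   26850
mac       6973     0   13946
web          0   451       0
win       1000  8206    2000
take 2 rows with largest Fay:
user       Fay   Yui  Fay_x2
device                      
android  13425  5084   26850
mac       6973     0   13946
Hence 40796.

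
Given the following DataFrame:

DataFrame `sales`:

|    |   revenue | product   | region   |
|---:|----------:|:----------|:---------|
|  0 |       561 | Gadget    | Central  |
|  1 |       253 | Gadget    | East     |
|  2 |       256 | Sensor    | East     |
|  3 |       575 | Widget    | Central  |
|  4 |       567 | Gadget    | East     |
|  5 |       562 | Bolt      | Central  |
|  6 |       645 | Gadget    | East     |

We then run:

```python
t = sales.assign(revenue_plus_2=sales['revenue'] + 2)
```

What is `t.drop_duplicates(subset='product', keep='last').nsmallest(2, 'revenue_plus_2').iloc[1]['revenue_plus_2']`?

add column revenue_plus_2 = sales['revenue'] + 2:
   revenue product   region  revenue_plus_2
0      561  Gadget  Central             563
1      253  Gadget     East             255
2      256  Sensor     East             258
3      575  Widget  Central             577
4      567  Gadget     East             569
5      562    Bolt  Central             564
6      645  Gadget     East             647
drop duplicate product (keep=last):
   revenue product   region  revenue_plus_2
2      256  Sensor     East             258
3      575  Widget  Central             577
5      562    Bolt  Central             564
6      645  Gadget     East             647
take 2 rows with smallest revenue_plus_2:
   revenue product   region  revenue_plus_2
2      256  Sensor     East             258
5      562    Bolt  Central             564
Reading off the value at position 1, column 'revenue_plus_2', we get 564.

564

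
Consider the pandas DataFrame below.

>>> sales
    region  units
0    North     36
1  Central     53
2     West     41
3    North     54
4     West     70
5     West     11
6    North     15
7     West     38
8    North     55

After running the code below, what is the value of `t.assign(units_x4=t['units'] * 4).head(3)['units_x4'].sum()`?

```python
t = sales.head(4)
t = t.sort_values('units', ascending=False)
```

take first 4 rows:
    region  units
0    North     36
1  Central     53
2     West     41
3    North     54
sort by units descending:
    region  units
3    North     54
1  Central     53
2     West     41
0    North     36
add column units_x4 = t['units'] * 4:
    region  units  units_x4
3    North     54       216
1  Central     53       212
2     West     41       164
0    North     36       144
take first 3 rows:
    region  units  units_x4
3    North     54       216
1  Central     53       212
2     West     41       164
So sum() = 592.

592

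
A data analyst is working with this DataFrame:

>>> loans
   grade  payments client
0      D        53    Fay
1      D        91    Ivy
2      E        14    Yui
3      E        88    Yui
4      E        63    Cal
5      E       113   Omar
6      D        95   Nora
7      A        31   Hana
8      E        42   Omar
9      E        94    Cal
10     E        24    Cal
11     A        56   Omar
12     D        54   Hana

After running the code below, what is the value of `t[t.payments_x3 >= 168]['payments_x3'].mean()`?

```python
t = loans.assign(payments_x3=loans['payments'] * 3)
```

add column payments_x3 = loans['payments'] * 3:
   grade  payments client  payments_x3
0      D        53    Fay          159
1      D        91    Ivy          273
2      E        14    Yui           42
3      E        88    Yui          264
4      E        63    Cal          189
5      E       113   Omar          339
6      D        95   Nora          285
7      A        31   Hana           93
8      E        42   Omar          126
9      E        94    Cal          282
10     E        24    Cal           72
11     A        56   Omar          168
12     D        54   Hana          162
filter rows where payments_x3 >= 168:
   grade  payments client  payments_x3
1      D        91    Ivy          273
3      E        88    Yui          264
4      E        63    Cal          189
5      E       113   Omar          339
6      D        95   Nora          285
9      E        94    Cal          282
11     A        56   Omar          168

257.142857143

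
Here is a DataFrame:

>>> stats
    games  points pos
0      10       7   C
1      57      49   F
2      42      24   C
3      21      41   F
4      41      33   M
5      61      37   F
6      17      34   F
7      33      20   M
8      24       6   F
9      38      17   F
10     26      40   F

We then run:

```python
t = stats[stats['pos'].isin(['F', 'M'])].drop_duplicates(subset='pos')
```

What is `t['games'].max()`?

filter rows where pos in ['F', 'M']:
    games  points pos
1      57      49   F
3      21      41   F
4      41      33   M
5      61      37   F
6      17      34   F
7      33      20   M
8      24       6   F
9      38      17   F
10     26      40   F
drop duplicate pos (keep=first):
   games  points pos
1     57      49   F
4     41      33   M
max of column 'games' → 57

57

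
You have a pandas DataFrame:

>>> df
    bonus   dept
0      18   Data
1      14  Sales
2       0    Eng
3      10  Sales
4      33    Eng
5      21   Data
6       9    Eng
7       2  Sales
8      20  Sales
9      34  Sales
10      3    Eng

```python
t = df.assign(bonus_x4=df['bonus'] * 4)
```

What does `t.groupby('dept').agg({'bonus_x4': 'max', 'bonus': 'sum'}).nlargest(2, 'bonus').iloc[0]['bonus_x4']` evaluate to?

add column bonus_x4 = df['bonus'] * 4:
    bonus   dept  bonus_x4
0      18   Data        72
1      14  Sales        56
2       0    Eng         0
3      10  Sales        40
4      33    Eng       132
5      21   Data        84
6       9    Eng        36
7       2  Sales         8
8      20  Sales        80
9      34  Sales       136
10      3    Eng        12
group by dept: max(bonus_x4), sum(bonus):
       bonus_x4  bonus
dept                  
Data         84     39
Eng         132     45
Sales       136     80
take 2 rows with largest bonus:
       bonus_x4  bonus
dept                  
Sales       136     80
Eng         132     45
value at position 0, column 'bonus_x4' → 136

136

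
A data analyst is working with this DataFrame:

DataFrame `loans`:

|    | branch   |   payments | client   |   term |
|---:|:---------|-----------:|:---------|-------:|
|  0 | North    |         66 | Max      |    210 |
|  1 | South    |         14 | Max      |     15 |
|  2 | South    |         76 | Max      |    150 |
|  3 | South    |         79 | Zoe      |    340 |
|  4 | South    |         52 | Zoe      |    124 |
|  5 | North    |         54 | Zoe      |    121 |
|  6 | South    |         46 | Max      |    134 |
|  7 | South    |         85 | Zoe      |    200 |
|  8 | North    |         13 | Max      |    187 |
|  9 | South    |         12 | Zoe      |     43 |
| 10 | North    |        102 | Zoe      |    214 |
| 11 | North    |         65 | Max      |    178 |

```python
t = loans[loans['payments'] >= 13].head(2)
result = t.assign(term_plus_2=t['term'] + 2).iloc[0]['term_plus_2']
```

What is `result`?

212

filter rows where payments >= 13:
   branch  payments client  term
0   North        66    Max   210
1   South        14    Max    15
2   South        76    Max   150
3   South        79    Zoe   340
4   South        52    Zoe   124
5   North        54    Zoe   121
6   South        46    Max   134
7   South        85    Zoe   200
8   North        13    Max   187
10  North       102    Zoe   214
11  North        65    Max   178
take first 2 rows:
  branch  payments client  term
0  North        66    Max   210
1  South        14    Max    15
add column term_plus_2 = t['term'] + 2:
  branch  payments client  term  term_plus_2
0  North        66    Max   210          212
1  South        14    Max    15           17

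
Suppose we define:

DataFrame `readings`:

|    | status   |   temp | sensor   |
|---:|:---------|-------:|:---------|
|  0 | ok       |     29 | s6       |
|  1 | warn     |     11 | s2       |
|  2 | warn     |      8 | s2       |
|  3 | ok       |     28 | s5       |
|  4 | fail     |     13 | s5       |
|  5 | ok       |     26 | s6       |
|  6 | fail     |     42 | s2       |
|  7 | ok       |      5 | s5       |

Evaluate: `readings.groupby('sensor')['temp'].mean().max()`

27.5

group by sensor, mean of temp:
sensor
s2    20.333333
s5    15.333333
s6    27.500000
Name: temp, dtype: float64
So max() = 27.5.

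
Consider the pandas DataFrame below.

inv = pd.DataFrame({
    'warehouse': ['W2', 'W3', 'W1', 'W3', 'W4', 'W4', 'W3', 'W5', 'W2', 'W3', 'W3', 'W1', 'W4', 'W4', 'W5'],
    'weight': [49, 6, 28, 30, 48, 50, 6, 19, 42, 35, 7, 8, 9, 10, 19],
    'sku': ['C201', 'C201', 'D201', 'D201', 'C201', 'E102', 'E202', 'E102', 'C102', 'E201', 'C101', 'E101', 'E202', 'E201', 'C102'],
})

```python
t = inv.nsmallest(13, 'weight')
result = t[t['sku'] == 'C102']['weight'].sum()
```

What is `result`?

take 13 rows with smallest weight:
   warehouse  weight   sku
1         W3       6  C201
6         W3       6  E202
10        W3       7  C101
11        W1       8  E101
12        W4       9  E202
13        W4      10  E201
7         W5      19  E102
14        W5      19  C102
2         W1      28  D201
3         W3      30  D201
9         W3      35  E201
8         W2      42  C102
4         W4      48  C201
filter rows where sku == 'C102':
   warehouse  weight   sku
14        W5      19  C102
8         W2      42  C102
Then the sum of column 'weight': 61

61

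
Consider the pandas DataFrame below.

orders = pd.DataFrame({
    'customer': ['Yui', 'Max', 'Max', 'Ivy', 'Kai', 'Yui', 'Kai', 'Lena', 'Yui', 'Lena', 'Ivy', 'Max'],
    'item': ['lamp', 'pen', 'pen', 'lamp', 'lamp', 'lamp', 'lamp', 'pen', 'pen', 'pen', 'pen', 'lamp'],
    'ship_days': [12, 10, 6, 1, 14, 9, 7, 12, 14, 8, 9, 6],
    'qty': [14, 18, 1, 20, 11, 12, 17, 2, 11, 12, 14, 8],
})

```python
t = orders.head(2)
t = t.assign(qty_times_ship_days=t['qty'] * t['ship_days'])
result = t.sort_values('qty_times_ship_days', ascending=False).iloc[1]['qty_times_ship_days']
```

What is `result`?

take first 2 rows:
  customer  item  ship_days  qty
0      Yui  lamp         12   14
1      Max   pen         10   18
add column qty_times_ship_days = t['qty'] * t['ship_days']:
  customer  item  ship_days  qty  qty_times_ship_days
0      Yui  lamp         12   14                  168
1      Max   pen         10   18                  180
sort by qty_times_ship_days descending:
  customer  item  ship_days  qty  qty_times_ship_days
1      Max   pen         10   18                  180
0      Yui  lamp         12   14                  168
The value at position 1, column 'qty_times_ship_days' is 168.

168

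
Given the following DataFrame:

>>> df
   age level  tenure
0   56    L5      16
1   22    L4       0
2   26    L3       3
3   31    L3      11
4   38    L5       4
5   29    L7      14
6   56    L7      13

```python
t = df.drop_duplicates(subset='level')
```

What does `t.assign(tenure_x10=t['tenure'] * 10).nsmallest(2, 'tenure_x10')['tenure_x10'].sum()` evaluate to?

drop duplicate level (keep=first):
   age level  tenure
0   56    L5      16
1   22    L4       0
2   26    L3       3
5   29    L7      14
add column tenure_x10 = t['tenure'] * 10:
   age level  tenure  tenure_x10
0   56    L5      16         160
1   22    L4       0           0
2   26    L3       3          30
5   29    L7      14         140
take 2 rows with smallest tenure_x10:
   age level  tenure  tenure_x10
1   22    L4       0           0
2   26    L3       3          30
So sum() = 30.

30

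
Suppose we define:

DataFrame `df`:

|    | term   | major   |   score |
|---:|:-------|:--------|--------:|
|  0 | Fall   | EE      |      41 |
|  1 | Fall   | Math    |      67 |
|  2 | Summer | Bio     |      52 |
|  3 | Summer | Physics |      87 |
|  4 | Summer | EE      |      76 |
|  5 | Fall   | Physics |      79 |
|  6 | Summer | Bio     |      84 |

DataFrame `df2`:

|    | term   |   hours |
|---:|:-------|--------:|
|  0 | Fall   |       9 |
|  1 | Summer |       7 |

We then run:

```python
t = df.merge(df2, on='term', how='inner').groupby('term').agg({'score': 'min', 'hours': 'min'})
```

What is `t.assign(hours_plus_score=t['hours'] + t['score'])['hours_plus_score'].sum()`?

109

merge on 'term' (how='inner') → 7 rows:
     term    major  score  hours
0    Fall       EE     41      9
1    Fall     Math     67      9
2  Summer      Bio     52      7
3  Summer  Physics     87      7
4  Summer       EE     76      7
5    Fall  Physics     79      9
6  Summer      Bio     84      7
group by term: min(score), min(hours):
        score  hours
term                
Fall       41      9
Summer     52      7
add column hours_plus_score = t['hours'] + t['score']:
        score  hours  hours_plus_score
term                                  
Fall       41      9                50
Summer     52      7                59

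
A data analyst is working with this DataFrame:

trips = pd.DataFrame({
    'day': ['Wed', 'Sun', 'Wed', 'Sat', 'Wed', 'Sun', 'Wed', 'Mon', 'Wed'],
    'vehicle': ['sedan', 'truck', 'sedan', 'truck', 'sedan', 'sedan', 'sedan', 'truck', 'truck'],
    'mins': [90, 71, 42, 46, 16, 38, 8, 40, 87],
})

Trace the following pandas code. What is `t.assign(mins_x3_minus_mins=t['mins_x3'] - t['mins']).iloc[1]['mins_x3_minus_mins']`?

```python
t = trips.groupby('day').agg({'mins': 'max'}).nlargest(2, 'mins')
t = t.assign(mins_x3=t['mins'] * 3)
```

142

group by day, max of mins:
     mins
day      
Mon    40
Sat    46
Sun    71
Wed    90
take 2 rows with largest mins:
     mins
day      
Wed    90
Sun    71
add column mins_x3 = t['mins'] * 3:
     mins  mins_x3
day               
Wed    90      270
Sun    71      213
add column mins_x3_minus_mins = t['mins_x3'] - t['mins']:
     mins  mins_x3  mins_x3_minus_mins
day                                   
Wed    90      270                 180
Sun    71      213                 142
The value at position 1, column 'mins_x3_minus_mins' is 142.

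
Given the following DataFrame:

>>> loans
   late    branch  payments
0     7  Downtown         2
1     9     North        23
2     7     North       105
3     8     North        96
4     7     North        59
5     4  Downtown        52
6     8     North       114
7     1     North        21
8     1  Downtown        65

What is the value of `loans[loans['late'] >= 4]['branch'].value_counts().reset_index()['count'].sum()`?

7

filter rows where late >= 4:
   late    branch  payments
0     7  Downtown         2
1     9     North        23
2     7     North       105
3     8     North        96
4     7     North        59
5     4  Downtown        52
6     8     North       114
value_counts of branch:
branch
North       5
Downtown    2
Name: count, dtype: int64
reset_index():
     branch  count
0     North      5
1  Downtown      2
Taking the sum of column 'count' gives 7.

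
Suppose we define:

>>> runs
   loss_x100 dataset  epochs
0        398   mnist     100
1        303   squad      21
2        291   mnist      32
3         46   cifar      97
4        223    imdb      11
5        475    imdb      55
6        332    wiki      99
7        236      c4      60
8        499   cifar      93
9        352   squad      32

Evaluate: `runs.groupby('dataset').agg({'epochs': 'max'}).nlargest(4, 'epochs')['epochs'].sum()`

356

group by dataset, max of epochs:
         epochs
dataset        
c4           60
cifar        97
imdb         55
mnist       100
squad        32
wiki         99
take 4 rows with largest epochs:
         epochs
dataset        
mnist       100
wiki         99
cifar        97
c4           60
Hence 356.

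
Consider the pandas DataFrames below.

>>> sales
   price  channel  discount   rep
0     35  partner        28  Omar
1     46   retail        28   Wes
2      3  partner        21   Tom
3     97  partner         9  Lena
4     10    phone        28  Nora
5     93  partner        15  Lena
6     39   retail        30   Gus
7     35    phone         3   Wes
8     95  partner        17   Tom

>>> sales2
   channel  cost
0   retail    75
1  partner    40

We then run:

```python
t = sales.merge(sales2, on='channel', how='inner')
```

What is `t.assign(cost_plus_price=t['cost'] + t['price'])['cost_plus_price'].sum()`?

merge on 'channel' (how='inner') → 7 rows:
   price  channel  discount   rep  cost
0     35  partner        28  Omar    40
1     46   retail        28   Wes    75
2      3  partner        21   Tom    40
3     97  partner         9  Lena    40
4     93  partner        15  Lena    40
5     39   retail        30   Gus    75
6     95  partner        17   Tom    40
add column cost_plus_price = t['cost'] + t['price']:
   price  channel  discount   rep  cost  cost_plus_price
0     35  partner        28  Omar    40               75
1     46   retail        28   Wes    75              121
2      3  partner        21   Tom    40               43
3     97  partner         9  Lena    40              137
4     93  partner        15  Lena    40              133
5     39   retail        30   Gus    75              114
6     95  partner        17   Tom    40              135
Reading off the sum of column 'cost_plus_price', we get 758.

758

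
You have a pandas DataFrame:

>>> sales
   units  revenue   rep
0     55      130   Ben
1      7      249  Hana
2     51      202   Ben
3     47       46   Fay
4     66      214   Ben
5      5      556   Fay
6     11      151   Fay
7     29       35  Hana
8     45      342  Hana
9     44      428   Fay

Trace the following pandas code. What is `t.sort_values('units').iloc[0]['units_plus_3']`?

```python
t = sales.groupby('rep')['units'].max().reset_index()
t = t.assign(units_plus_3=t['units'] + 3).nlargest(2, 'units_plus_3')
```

group by rep, max of units:
rep
Ben     66
Fay     47
Hana    45
Name: units, dtype: int64
reset_index():
    rep  units
0   Ben     66
1   Fay     47
2  Hana     45
add column units_plus_3 = t['units'] + 3:
    rep  units  units_plus_3
0   Ben     66            69
1   Fay     47            50
2  Hana     45            48
take 2 rows with largest units_plus_3:
   rep  units  units_plus_3
0  Ben     66            69
1  Fay     47            50
sort by units:
   rep  units  units_plus_3
1  Fay     47            50
0  Ben     66            69
Taking the value at position 0, column 'units_plus_3' gives 50.

50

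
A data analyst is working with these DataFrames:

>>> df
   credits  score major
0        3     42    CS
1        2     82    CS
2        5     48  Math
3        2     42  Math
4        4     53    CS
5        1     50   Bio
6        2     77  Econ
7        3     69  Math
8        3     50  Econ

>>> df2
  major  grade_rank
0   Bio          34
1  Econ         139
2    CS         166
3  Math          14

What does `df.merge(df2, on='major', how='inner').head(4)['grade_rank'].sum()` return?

merge on 'major' (how='inner') → 9 rows:
   credits  score major  grade_rank
0        3     42    CS         166
1        2     82    CS         166
2        5     48  Math          14
3        2     42  Math          14
4        4     53    CS         166
5        1     50   Bio          34
6        2     77  Econ         139
7        3     69  Math          14
8        3     50  Econ         139
take first 4 rows:
   credits  score major  grade_rank
0        3     42    CS         166
1        2     82    CS         166
2        5     48  Math          14
3        2     42  Math          14
The sum of column 'grade_rank' is 360.

360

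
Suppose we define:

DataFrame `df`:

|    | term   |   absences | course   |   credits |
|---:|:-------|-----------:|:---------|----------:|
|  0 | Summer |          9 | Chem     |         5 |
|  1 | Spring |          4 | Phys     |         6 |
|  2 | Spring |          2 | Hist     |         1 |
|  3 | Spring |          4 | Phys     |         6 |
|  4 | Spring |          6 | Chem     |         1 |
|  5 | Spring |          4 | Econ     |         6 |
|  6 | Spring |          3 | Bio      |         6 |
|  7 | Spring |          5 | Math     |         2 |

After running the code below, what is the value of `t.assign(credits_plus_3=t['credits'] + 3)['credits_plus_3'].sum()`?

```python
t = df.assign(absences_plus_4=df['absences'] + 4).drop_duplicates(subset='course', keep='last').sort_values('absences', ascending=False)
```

add column absences_plus_4 = df['absences'] + 4:
     term  absences course  credits  absences_plus_4
0  Summer         9   Chem        5               13
1  Spring         4   Phys        6                8
2  Spring         2   Hist        1                6
3  Spring         4   Phys        6                8
4  Spring         6   Chem        1               10
5  Spring         4   Econ        6                8
6  Spring         3    Bio        6                7
7  Spring         5   Math        2                9
drop duplicate course (keep=last):
     term  absences course  credits  absences_plus_4
2  Spring         2   Hist        1                6
3  Spring         4   Phys        6                8
4  Spring         6   Chem        1               10
5  Spring         4   Econ        6                8
6  Spring         3    Bio        6                7
7  Spring         5   Math        2                9
sort by absences descending:
     term  absences course  credits  absences_plus_4
4  Spring         6   Chem        1               10
7  Spring         5   Math        2                9
3  Spring         4   Phys        6                8
5  Spring         4   Econ        6                8
6  Spring         3    Bio        6                7
2  Spring         2   Hist        1                6
add column credits_plus_3 = t['credits'] + 3:
     term  absences course  credits  absences_plus_4  credits_plus_3
4  Spring         6   Chem        1               10               4
7  Spring         5   Math        2                9               5
3  Spring         4   Phys        6                8               9
5  Spring         4   Econ        6                8               9
6  Spring         3    Bio        6                7               9
2  Spring         2   Hist        1                6               4
Hence 40.

40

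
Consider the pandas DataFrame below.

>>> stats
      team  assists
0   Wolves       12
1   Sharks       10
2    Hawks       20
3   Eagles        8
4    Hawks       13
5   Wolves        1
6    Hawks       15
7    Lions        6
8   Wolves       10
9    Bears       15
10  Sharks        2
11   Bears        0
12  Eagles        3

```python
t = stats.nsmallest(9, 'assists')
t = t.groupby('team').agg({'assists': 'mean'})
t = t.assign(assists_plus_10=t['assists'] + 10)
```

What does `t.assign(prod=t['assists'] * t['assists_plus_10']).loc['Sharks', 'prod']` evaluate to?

96.0

take 9 rows with smallest assists:
      team  assists
11   Bears        0
5   Wolves        1
10  Sharks        2
12  Eagles        3
7    Lions        6
3   Eagles        8
1   Sharks       10
8   Wolves       10
0   Wolves       12
group by team, mean of assists:
         assists
team            
Bears   0.000000
Eagles  5.500000
Lions   6.000000
Sharks  6.000000
Wolves  7.666667
add column assists_plus_10 = t['assists'] + 10:
         assists  assists_plus_10
team                             
Bears   0.000000        10.000000
Eagles  5.500000        15.500000
Lions   6.000000        16.000000
Sharks  6.000000        16.000000
Wolves  7.666667        17.666667
add column prod = t['assists'] * t['assists_plus_10']:
         assists  assists_plus_10        prod
team                                         
Bears   0.000000        10.000000    0.000000
Eagles  5.500000        15.500000   85.250000
Lions   6.000000        16.000000   96.000000
Sharks  6.000000        16.000000   96.000000
Wolves  7.666667        17.666667  135.444444
Then the value at row 'Sharks', column 'prod': 96.0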